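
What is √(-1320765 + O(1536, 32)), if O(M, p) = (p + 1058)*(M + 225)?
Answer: 15*√2661 ≈ 773.77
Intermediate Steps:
O(M, p) = (225 + M)*(1058 + p) (O(M, p) = (1058 + p)*(225 + M) = (225 + M)*(1058 + p))
√(-1320765 + O(1536, 32)) = √(-1320765 + (238050 + 225*32 + 1058*1536 + 1536*32)) = √(-1320765 + (238050 + 7200 + 1625088 + 49152)) = √(-1320765 + 1919490) = √598725 = 15*√2661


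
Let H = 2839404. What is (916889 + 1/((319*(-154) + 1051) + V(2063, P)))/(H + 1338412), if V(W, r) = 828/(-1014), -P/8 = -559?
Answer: 1862387916647/8485993437102 ≈ 0.21947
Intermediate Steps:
P = 4472 (P = -8*(-559) = 4472)
V(W, r) = -138/169 (V(W, r) = 828*(-1/1014) = -138/169)
(916889 + 1/((319*(-154) + 1051) + V(2063, P)))/(H + 1338412) = (916889 + 1/((319*(-154) + 1051) - 138/169))/(2839404 + 1338412) = (916889 + 1/((-49126 + 1051) - 138/169))/4177816 = (916889 + 1/(-48075 - 138/169))*(1/4177816) = (916889 + 1/(-8124813/169))*(1/4177816) = (916889 - 169/8124813)*(1/4177816) = (7449551666588/8124813)*(1/4177816) = 1862387916647/8485993437102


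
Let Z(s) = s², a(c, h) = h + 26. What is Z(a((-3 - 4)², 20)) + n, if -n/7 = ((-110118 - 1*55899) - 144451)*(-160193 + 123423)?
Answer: -79911356404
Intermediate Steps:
a(c, h) = 26 + h
n = -79911358520 (n = -7*((-110118 - 1*55899) - 144451)*(-160193 + 123423) = -7*((-110118 - 55899) - 144451)*(-36770) = -7*(-166017 - 144451)*(-36770) = -(-2173276)*(-36770) = -7*11415908360 = -79911358520)
Z(a((-3 - 4)², 20)) + n = (26 + 20)² - 79911358520 = 46² - 79911358520 = 2116 - 79911358520 = -79911356404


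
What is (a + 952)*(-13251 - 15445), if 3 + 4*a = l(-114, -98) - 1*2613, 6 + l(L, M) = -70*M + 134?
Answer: -58683320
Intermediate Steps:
l(L, M) = 128 - 70*M (l(L, M) = -6 + (-70*M + 134) = -6 + (134 - 70*M) = 128 - 70*M)
a = 1093 (a = -3/4 + ((128 - 70*(-98)) - 1*2613)/4 = -3/4 + ((128 + 6860) - 2613)/4 = -3/4 + (6988 - 2613)/4 = -3/4 + (1/4)*4375 = -3/4 + 4375/4 = 1093)
(a + 952)*(-13251 - 15445) = (1093 + 952)*(-13251 - 15445) = 2045*(-28696) = -58683320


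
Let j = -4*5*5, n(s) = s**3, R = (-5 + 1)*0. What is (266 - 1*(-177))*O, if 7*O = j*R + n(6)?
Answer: 95688/7 ≈ 13670.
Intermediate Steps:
R = 0 (R = -4*0 = 0)
j = -100 (j = -20*5 = -100)
O = 216/7 (O = (-100*0 + 6**3)/7 = (0 + 216)/7 = (1/7)*216 = 216/7 ≈ 30.857)
(266 - 1*(-177))*O = (266 - 1*(-177))*(216/7) = (266 + 177)*(216/7) = 443*(216/7) = 95688/7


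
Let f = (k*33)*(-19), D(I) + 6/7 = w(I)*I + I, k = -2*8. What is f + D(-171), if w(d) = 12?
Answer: 54657/7 ≈ 7808.1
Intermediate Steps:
k = -16
D(I) = -6/7 + 13*I (D(I) = -6/7 + (12*I + I) = -6/7 + 13*I)
f = 10032 (f = -16*33*(-19) = -528*(-19) = 10032)
f + D(-171) = 10032 + (-6/7 + 13*(-171)) = 10032 + (-6/7 - 2223) = 10032 - 15567/7 = 54657/7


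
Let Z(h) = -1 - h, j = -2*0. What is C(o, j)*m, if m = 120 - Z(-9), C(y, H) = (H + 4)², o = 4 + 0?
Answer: 1792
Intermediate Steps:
o = 4
j = 0
C(y, H) = (4 + H)²
m = 112 (m = 120 - (-1 - 1*(-9)) = 120 - (-1 + 9) = 120 - 1*8 = 120 - 8 = 112)
C(o, j)*m = (4 + 0)²*112 = 4²*112 = 16*112 = 1792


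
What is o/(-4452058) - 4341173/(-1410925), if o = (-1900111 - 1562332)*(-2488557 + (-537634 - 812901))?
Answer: -9377447422476050133/3140759966825 ≈ -2.9857e+6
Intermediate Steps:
o = 13292637221756 (o = -3462443*(-2488557 - 1350535) = -3462443*(-3839092) = 13292637221756)
o/(-4452058) - 4341173/(-1410925) = 13292637221756/(-4452058) - 4341173/(-1410925) = 13292637221756*(-1/4452058) - 4341173*(-1/1410925) = -6646318610878/2226029 + 4341173/1410925 = -9377447422476050133/3140759966825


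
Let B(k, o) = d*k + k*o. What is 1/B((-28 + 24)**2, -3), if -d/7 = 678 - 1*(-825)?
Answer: -1/168384 ≈ -5.9388e-6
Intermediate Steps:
d = -10521 (d = -7*(678 - 1*(-825)) = -7*(678 + 825) = -7*1503 = -10521)
B(k, o) = -10521*k + k*o
1/B((-28 + 24)**2, -3) = 1/((-28 + 24)**2*(-10521 - 3)) = 1/((-4)**2*(-10524)) = 1/(16*(-10524)) = 1/(-168384) = -1/168384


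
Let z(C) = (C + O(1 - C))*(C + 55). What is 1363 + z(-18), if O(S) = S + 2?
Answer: 1474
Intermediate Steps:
O(S) = 2 + S
z(C) = 165 + 3*C (z(C) = (C + (2 + (1 - C)))*(C + 55) = (C + (3 - C))*(55 + C) = 3*(55 + C) = 165 + 3*C)
1363 + z(-18) = 1363 + (165 + 3*(-18)) = 1363 + (165 - 54) = 1363 + 111 = 1474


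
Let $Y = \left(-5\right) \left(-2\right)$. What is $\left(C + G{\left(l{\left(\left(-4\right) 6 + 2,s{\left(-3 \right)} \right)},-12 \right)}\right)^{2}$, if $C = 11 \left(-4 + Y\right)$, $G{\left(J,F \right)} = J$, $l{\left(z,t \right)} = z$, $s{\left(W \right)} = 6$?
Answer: $1936$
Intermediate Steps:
$Y = 10$
$C = 66$ ($C = 11 \left(-4 + 10\right) = 11 \cdot 6 = 66$)
$\left(C + G{\left(l{\left(\left(-4\right) 6 + 2,s{\left(-3 \right)} \right)},-12 \right)}\right)^{2} = \left(66 + \left(\left(-4\right) 6 + 2\right)\right)^{2} = \left(66 + \left(-24 + 2\right)\right)^{2} = \left(66 - 22\right)^{2} = 44^{2} = 1936$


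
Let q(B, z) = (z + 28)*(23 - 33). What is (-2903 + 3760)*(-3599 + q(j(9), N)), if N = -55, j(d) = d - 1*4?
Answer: -2852953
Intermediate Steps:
j(d) = -4 + d (j(d) = d - 4 = -4 + d)
q(B, z) = -280 - 10*z (q(B, z) = (28 + z)*(-10) = -280 - 10*z)
(-2903 + 3760)*(-3599 + q(j(9), N)) = (-2903 + 3760)*(-3599 + (-280 - 10*(-55))) = 857*(-3599 + (-280 + 550)) = 857*(-3599 + 270) = 857*(-3329) = -2852953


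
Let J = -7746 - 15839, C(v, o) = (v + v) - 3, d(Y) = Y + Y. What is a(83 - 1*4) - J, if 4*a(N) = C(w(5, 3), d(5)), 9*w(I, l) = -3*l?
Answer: 94335/4 ≈ 23584.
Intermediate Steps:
w(I, l) = -l/3 (w(I, l) = (-3*l)/9 = -l/3)
d(Y) = 2*Y
C(v, o) = -3 + 2*v (C(v, o) = 2*v - 3 = -3 + 2*v)
a(N) = -5/4 (a(N) = (-3 + 2*(-1/3*3))/4 = (-3 + 2*(-1))/4 = (-3 - 2)/4 = (1/4)*(-5) = -5/4)
J = -23585
a(83 - 1*4) - J = -5/4 - 1*(-23585) = -5/4 + 23585 = 94335/4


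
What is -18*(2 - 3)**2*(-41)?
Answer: 738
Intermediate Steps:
-18*(2 - 3)**2*(-41) = -18*(-1)**2*(-41) = -18*1*(-41) = -18*(-41) = 738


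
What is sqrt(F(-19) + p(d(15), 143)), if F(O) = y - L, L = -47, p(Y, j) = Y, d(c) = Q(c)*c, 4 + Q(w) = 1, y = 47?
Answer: 7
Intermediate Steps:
Q(w) = -3 (Q(w) = -4 + 1 = -3)
d(c) = -3*c
F(O) = 94 (F(O) = 47 - 1*(-47) = 47 + 47 = 94)
sqrt(F(-19) + p(d(15), 143)) = sqrt(94 - 3*15) = sqrt(94 - 45) = sqrt(49) = 7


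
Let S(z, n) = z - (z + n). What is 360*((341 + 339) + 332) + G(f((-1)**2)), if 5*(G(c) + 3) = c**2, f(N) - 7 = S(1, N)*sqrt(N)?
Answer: 1821621/5 ≈ 3.6432e+5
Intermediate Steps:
S(z, n) = -n (S(z, n) = z - (n + z) = z + (-n - z) = -n)
f(N) = 7 - N**(3/2) (f(N) = 7 + (-N)*sqrt(N) = 7 - N**(3/2))
G(c) = -3 + c**2/5
360*((341 + 339) + 332) + G(f((-1)**2)) = 360*((341 + 339) + 332) + (-3 + (7 - ((-1)**2)**(3/2))**2/5) = 360*(680 + 332) + (-3 + (7 - 1**(3/2))**2/5) = 360*1012 + (-3 + (7 - 1*1)**2/5) = 364320 + (-3 + (7 - 1)**2/5) = 364320 + (-3 + (1/5)*6**2) = 364320 + (-3 + (1/5)*36) = 364320 + (-3 + 36/5) = 364320 + 21/5 = 1821621/5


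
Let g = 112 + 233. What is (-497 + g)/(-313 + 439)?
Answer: -76/63 ≈ -1.2063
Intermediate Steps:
g = 345
(-497 + g)/(-313 + 439) = (-497 + 345)/(-313 + 439) = -152/126 = -152*1/126 = -76/63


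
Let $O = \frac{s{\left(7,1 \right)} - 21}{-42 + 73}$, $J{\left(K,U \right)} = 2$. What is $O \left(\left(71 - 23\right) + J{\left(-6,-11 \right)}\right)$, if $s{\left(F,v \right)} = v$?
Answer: $- \frac{1000}{31} \approx -32.258$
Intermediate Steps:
$O = - \frac{20}{31}$ ($O = \frac{1 - 21}{-42 + 73} = - \frac{20}{31} \approx -0.64516$)
$O \left(\left(71 - 23\right) + J{\left(-6,-11 \right)}\right) = - \frac{20 \left(\left(71 - 23\right) + 2\right)}{31} = - \frac{20 \left(48 + 2\right)}{31} = \left(- \frac{20}{31}\right) 50 = - \frac{1000}{31}$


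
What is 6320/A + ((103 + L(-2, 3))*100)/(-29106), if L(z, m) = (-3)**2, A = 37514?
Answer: -8435960/38995803 ≈ -0.21633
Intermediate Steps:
L(z, m) = 9
6320/A + ((103 + L(-2, 3))*100)/(-29106) = 6320/37514 + ((103 + 9)*100)/(-29106) = 6320*(1/37514) + (112*100)*(-1/29106) = 3160/18757 + 11200*(-1/29106) = 3160/18757 - 800/2079 = -8435960/38995803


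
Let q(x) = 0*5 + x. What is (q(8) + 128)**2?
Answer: 18496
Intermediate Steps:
q(x) = x (q(x) = 0 + x = x)
(q(8) + 128)**2 = (8 + 128)**2 = 136**2 = 18496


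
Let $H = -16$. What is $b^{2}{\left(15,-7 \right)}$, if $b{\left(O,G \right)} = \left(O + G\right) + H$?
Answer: $64$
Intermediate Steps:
$b{\left(O,G \right)} = -16 + G + O$ ($b{\left(O,G \right)} = \left(O + G\right) - 16 = \left(G + O\right) - 16 = -16 + G + O$)
$b^{2}{\left(15,-7 \right)} = \left(-16 - 7 + 15\right)^{2} = \left(-8\right)^{2} = 64$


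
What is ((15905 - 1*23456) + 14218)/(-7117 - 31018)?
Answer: -6667/38135 ≈ -0.17483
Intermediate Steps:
((15905 - 1*23456) + 14218)/(-7117 - 31018) = ((15905 - 23456) + 14218)/(-38135) = (-7551 + 14218)*(-1/38135) = 6667*(-1/38135) = -6667/38135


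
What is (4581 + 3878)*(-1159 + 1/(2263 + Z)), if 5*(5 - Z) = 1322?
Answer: -98216239363/10018 ≈ -9.8040e+6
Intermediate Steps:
Z = -1297/5 (Z = 5 - 1/5*1322 = 5 - 1322/5 = -1297/5 ≈ -259.40)
(4581 + 3878)*(-1159 + 1/(2263 + Z)) = (4581 + 3878)*(-1159 + 1/(2263 - 1297/5)) = 8459*(-1159 + 1/(10018/5)) = 8459*(-1159 + 5/10018) = 8459*(-11610857/10018) = -98216239363/10018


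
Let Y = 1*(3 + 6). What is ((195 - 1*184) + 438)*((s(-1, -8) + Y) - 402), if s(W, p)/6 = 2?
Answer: -171069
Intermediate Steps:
s(W, p) = 12 (s(W, p) = 6*2 = 12)
Y = 9 (Y = 1*9 = 9)
((195 - 1*184) + 438)*((s(-1, -8) + Y) - 402) = ((195 - 1*184) + 438)*((12 + 9) - 402) = ((195 - 184) + 438)*(21 - 402) = (11 + 438)*(-381) = 449*(-381) = -171069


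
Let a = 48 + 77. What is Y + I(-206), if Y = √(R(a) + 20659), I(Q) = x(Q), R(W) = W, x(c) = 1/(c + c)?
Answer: -1/412 + 4*√1299 ≈ 144.16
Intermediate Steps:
x(c) = 1/(2*c)
a = 125
I(Q) = 1/(2*Q)
Y = 4*√1299 (Y = √(125 + 20659) = √20784 = 4*√1299 ≈ 144.17)
Y + I(-206) = 4*√1299 + (½)/(-206) = 4*√1299 + (½)*(-1/206) = 4*√1299 - 1/412 = -1/412 + 4*√1299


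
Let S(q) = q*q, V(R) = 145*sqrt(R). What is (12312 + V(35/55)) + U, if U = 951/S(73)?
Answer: 65611599/5329 + 145*sqrt(77)/11 ≈ 12428.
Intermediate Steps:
S(q) = q**2
U = 951/5329 (U = 951/(73**2) = 951/5329 ≈ 0.17846)
(12312 + V(35/55)) + U = (12312 + 145*sqrt(35/55)) + 951/5329 = (12312 + 145*sqrt(35*(1/55))) + 951/5329 = (12312 + 145*sqrt(7/11)) + 951/5329 = (12312 + 145*(sqrt(77)/11)) + 951/5329 = (12312 + 145*sqrt(77)/11) + 951/5329 = 65611599/5329 + 145*sqrt(77)/11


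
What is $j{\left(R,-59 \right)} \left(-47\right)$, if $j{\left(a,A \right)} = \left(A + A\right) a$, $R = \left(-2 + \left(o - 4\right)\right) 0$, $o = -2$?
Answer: $0$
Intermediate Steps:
$R = 0$ ($R = \left(-2 - 6\right) 0 = \left(-8\right) 0 = 0$)
$j{\left(a,A \right)} = 2 A a$
$j{\left(R,-59 \right)} \left(-47\right) = 2 \left(-59\right) 0 \left(-47\right) = 0 \left(-47\right) = 0$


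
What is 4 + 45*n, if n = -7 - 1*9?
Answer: -716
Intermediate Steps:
n = -16 (n = -7 - 9 = -16)
4 + 45*n = 4 + 45*(-16) = 4 - 720 = -716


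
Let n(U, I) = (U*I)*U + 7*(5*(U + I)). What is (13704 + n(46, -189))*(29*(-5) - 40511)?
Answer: 15905643600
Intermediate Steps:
n(U, I) = 35*I + 35*U + I*U² (n(U, I) = (I*U)*U + 7*(5*(I + U)) = I*U² + 7*(5*I + 5*U) = I*U² + (35*I + 35*U) = 35*I + 35*U + I*U²)
(13704 + n(46, -189))*(29*(-5) - 40511) = (13704 + (35*(-189) + 35*46 - 189*46²))*(29*(-5) - 40511) = (13704 + (-6615 + 1610 - 189*2116))*(-145 - 40511) = (13704 + (-6615 + 1610 - 399924))*(-40656) = (13704 - 404929)*(-40656) = -391225*(-40656) = 15905643600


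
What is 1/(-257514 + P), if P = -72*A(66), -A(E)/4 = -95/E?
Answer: -11/2837214 ≈ -3.8770e-6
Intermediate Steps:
A(E) = 380/E (A(E) = -(-380)/E = 380/E)
P = -4560/11 (P = -27360/66 = -72*190/33 = -4560/11 ≈ -414.55)
1/(-257514 + P) = 1/(-257514 - 4560/11) = 1/(-2837214/11) = -11/2837214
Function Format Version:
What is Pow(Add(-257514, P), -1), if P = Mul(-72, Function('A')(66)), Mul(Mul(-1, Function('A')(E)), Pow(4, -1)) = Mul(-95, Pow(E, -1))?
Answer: Rational(-11, 2837214) ≈ -3.8770e-6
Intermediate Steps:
Function('A')(E) = Mul(380, Pow(E, -1)) (Function('A')(E) = Mul(-4, Mul(-95, Pow(E, -1))) = Mul(380, Pow(E, -1)))
P = Rational(-4560, 11) (P = Mul(-72, Mul(380, Pow(66, -1))) = Mul(-72, Mul(380, Rational(1, 66))) = Mul(-72, Rational(190, 33)) = Rational(-4560, 11) ≈ -414.55)
Pow(Add(-257514, P), -1) = Pow(Add(-257514, Rational(-4560, 11)), -1) = Pow(Rational(-2837214, 11), -1) = Rational(-11, 2837214)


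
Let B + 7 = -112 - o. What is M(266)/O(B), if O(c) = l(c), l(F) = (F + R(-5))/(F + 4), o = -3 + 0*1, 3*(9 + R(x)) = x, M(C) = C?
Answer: 1176/5 ≈ 235.20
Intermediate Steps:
R(x) = -9 + x/3
o = -3 (o = -3 + 0 = -3)
l(F) = (-32/3 + F)/(4 + F) (l(F) = (F + (-9 + (⅓)*(-5)))/(F + 4) = (F + (-9 - 5/3))/(4 + F) = (F - 32/3)/(4 + F) = (-32/3 + F)/(4 + F))
B = -116 (B = -7 + (-112 - 1*(-3)) = -7 + (-112 + 3) = -7 - 109 = -116)
O(c) = (-32/3 + c)/(4 + c)
M(266)/O(B) = 266/(((-32/3 - 116)/(4 - 116))) = 266/((-380/3/(-112))) = 266/((-1/112*(-380/3))) = 266/(95/84) = 266*(84/95) = 1176/5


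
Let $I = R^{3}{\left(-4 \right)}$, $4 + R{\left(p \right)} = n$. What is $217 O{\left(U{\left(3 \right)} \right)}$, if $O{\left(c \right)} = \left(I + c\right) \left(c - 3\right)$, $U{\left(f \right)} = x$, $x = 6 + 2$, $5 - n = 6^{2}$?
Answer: $-46510695$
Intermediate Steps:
$n = -31$ ($n = 5 - 6^{2} = 5 - 36 = -31$)
$R{\left(p \right)} = -35$ ($R{\left(p \right)} = -4 - 31 = -35$)
$I = -42875$ ($I = \left(-35\right)^{3} = -42875$)
$x = 8$
$U{\left(f \right)} = 8$
$O{\left(c \right)} = \left(-42875 + c\right) \left(-3 + c\right)$ ($O{\left(c \right)} = \left(-42875 + c\right) \left(c - 3\right) = \left(-42875 + c\right) \left(-3 + c\right)$)
$217 O{\left(U{\left(3 \right)} \right)} = 217 \left(128625 + 8^{2} - 343024\right) = 217 \left(128625 + 64 - 343024\right) = 217 \left(-214335\right) = -46510695$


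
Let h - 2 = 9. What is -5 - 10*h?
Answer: -115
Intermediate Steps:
h = 11 (h = 2 + 9 = 11)
-5 - 10*h = -5 - 10*11 = -5 - 110 = -115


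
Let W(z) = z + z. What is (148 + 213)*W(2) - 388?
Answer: 1056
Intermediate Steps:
W(z) = 2*z
(148 + 213)*W(2) - 388 = (148 + 213)*(2*2) - 388 = 361*4 - 388 = 1444 - 388 = 1056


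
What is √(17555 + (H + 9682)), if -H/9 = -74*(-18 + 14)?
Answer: √24573 ≈ 156.76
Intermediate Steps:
H = -2664 (H = -(-666)*(-18 + 14) = -(-666)*(-4) = -9*296 = -2664)
√(17555 + (H + 9682)) = √(17555 + (-2664 + 9682)) = √(17555 + 7018) = √24573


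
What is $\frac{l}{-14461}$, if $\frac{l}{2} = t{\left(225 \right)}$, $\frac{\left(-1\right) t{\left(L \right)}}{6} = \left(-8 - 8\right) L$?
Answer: $- \frac{43200}{14461} \approx -2.9873$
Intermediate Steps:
$t{\left(L \right)} = 96 L$ ($t{\left(L \right)} = - 6 \left(-8 - 8\right) L = - 6 \left(- 16 L\right) = 96 L$)
$l = 43200$ ($l = 2 \cdot 96 \cdot 225 = 2 \cdot 21600 = 43200$)
$\frac{l}{-14461} = \frac{43200}{-14461} = 43200 \left(- \frac{1}{14461}\right) = - \frac{43200}{14461}$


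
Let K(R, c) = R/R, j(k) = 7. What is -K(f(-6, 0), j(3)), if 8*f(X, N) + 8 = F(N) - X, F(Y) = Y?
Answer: -1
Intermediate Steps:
f(X, N) = -1 - X/8 + N/8 (f(X, N) = -1 + (N - X)/8 = -1 + (-X/8 + N/8) = -1 - X/8 + N/8)
K(R, c) = 1
-K(f(-6, 0), j(3)) = -1*1 = -1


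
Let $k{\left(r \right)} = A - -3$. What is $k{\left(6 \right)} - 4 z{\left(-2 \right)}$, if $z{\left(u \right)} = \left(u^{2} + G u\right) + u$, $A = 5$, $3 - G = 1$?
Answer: $16$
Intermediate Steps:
$G = 2$ ($G = 3 - 1 = 2$)
$k{\left(r \right)} = 8$ ($k{\left(r \right)} = 5 - -3 = 5 + 3 = 8$)
$z{\left(u \right)} = u^{2} + 3 u$ ($z{\left(u \right)} = \left(u^{2} + 2 u\right) + u = u^{2} + 3 u$)
$k{\left(6 \right)} - 4 z{\left(-2 \right)} = 8 - 4 \left(- 2 \left(3 - 2\right)\right) = 8 - 4 \left(\left(-2\right) 1\right) = 8 - -8 = 8 + 8 = 16$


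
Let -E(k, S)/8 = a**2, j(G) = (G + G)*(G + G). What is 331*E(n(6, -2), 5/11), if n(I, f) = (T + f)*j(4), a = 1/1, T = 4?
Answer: -2648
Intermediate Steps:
j(G) = 4*G**2 (j(G) = (2*G)*(2*G) = 4*G**2)
a = 1
n(I, f) = 256 + 64*f (n(I, f) = (4 + f)*(4*4**2) = (4 + f)*(4*16) = (4 + f)*64 = 256 + 64*f)
E(k, S) = -8 (E(k, S) = -8*1**2 = -8*1 = -8)
331*E(n(6, -2), 5/11) = 331*(-8) = -2648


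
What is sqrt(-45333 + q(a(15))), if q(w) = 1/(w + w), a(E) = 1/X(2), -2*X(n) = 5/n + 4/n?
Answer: 3*I*sqrt(80594)/4 ≈ 212.92*I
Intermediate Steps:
X(n) = -9/(2*n) (X(n) = -(5/n + 4/n)/2 = -9/(2*n))
a(E) = -4/9 (a(E) = 1/(-9/2/2) = 1/(-9/2*1/2) = 1/(-9/4) = -4/9)
q(w) = 1/(2*w)
sqrt(-45333 + q(a(15))) = sqrt(-45333 + 1/(2*(-4/9))) = sqrt(-45333 + (1/2)*(-9/4)) = sqrt(-45333 - 9/8) = sqrt(-362673/8) = 3*I*sqrt(80594)/4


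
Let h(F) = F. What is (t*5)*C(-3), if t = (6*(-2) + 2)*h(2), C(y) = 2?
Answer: -200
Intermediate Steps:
t = -20 (t = (6*(-2) + 2)*2 = (-12 + 2)*2 = -10*2 = -20)
(t*5)*C(-3) = -20*5*2 = -100*2 = -200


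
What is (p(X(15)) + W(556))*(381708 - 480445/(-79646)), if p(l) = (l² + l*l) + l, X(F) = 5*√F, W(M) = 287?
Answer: 4503838522583/11378 + 21715711295*√15/11378 ≈ 4.0323e+8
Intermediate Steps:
p(l) = l + 2*l² (p(l) = (l² + l²) + l = 2*l² + l = l + 2*l²)
(p(X(15)) + W(556))*(381708 - 480445/(-79646)) = ((5*√15)*(1 + 2*(5*√15)) + 287)*(381708 - 480445/(-79646)) = ((5*√15)*(1 + 10*√15) + 287)*(381708 - 480445*(-1/79646)) = (5*√15*(1 + 10*√15) + 287)*(381708 + 68635/11378) = (287 + 5*√15*(1 + 10*√15))*(4343142259/11378) = 1246481828333/11378 + 21715711295*√15*(1 + 10*√15)/11378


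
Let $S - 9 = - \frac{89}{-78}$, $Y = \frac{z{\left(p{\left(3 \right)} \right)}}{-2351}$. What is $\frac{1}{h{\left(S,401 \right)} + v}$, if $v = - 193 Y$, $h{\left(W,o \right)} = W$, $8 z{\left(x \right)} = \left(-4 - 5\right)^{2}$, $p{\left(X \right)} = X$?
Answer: $\frac{733512}{8048251} \approx 0.091139$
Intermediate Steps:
$z{\left(x \right)} = \frac{81}{8}$ ($z{\left(x \right)} = \frac{\left(-4 - 5\right)^{2}}{8} = \frac{\left(-9\right)^{2}}{8} = \frac{1}{8} \cdot 81 = \frac{81}{8}$)
$Y = - \frac{81}{18808}$ ($Y = \frac{81}{8 \left(-2351\right)} = \frac{81}{8} \left(- \frac{1}{2351}\right) = - \frac{81}{18808} \approx -0.0043067$)
$S = \frac{791}{78}$ ($S = 9 - \frac{89}{-78} = 9 - - \frac{89}{78} = 9 + \frac{89}{78} = \frac{791}{78} \approx 10.141$)
$v = \frac{15633}{18808}$ ($v = \left(-193\right) \left(- \frac{81}{18808}\right) = \frac{15633}{18808} \approx 0.83119$)
$\frac{1}{h{\left(S,401 \right)} + v} = \frac{1}{\frac{791}{78} + \frac{15633}{18808}} = \frac{1}{\frac{8048251}{733512}} = \frac{733512}{8048251}$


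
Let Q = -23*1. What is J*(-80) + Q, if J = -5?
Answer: 377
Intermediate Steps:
Q = -23
J*(-80) + Q = -5*(-80) - 23 = 400 - 23 = 377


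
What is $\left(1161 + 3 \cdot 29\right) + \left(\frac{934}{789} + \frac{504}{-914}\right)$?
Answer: $\frac{450223114}{360573} \approx 1248.6$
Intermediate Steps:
$\left(1161 + 3 \cdot 29\right) + \left(\frac{934}{789} + \frac{504}{-914}\right) = \left(1161 + 87\right) + \left(934 \cdot \frac{1}{789} + 504 \left(- \frac{1}{914}\right)\right) = 1248 + \left(\frac{934}{789} - \frac{252}{457}\right) = 1248 + \frac{228010}{360573} = \frac{450223114}{360573}$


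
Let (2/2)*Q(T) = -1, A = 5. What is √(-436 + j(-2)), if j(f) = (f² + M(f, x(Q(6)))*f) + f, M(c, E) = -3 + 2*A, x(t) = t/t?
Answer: 8*I*√7 ≈ 21.166*I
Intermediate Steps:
Q(T) = -1
x(t) = 1
M(c, E) = 7 (M(c, E) = -3 + 2*5 = -3 + 10 = 7)
j(f) = f² + 8*f (j(f) = (f² + 7*f) + f = f² + 8*f)
√(-436 + j(-2)) = √(-436 - 2*(8 - 2)) = √(-436 - 2*6) = √(-436 - 12) = √(-448) = 8*I*√7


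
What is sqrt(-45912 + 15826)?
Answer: 7*I*sqrt(614) ≈ 173.45*I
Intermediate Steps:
sqrt(-45912 + 15826) = sqrt(-30086) = 7*I*sqrt(614)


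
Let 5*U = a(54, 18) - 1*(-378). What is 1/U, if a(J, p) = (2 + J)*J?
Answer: 5/3402 ≈ 0.0014697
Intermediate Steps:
a(J, p) = J*(2 + J)
U = 3402/5 (U = (54*(2 + 54) - 1*(-378))/5 = (54*56 + 378)/5 = (3024 + 378)/5 = (⅕)*3402 = 3402/5 ≈ 680.40)
1/U = 1/(3402/5) = 5/3402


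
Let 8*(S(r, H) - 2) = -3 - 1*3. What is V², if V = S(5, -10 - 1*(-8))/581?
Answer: 25/5400976 ≈ 4.6288e-6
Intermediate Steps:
S(r, H) = 5/4 (S(r, H) = 2 + (-3 - 1*3)/8 = 2 + (-3 - 3)/8 = 2 + (⅛)*(-6) = 2 - ¾ = 5/4)
V = 5/2324 (V = (5/4)/581 = (5/4)*(1/581) = 5/2324 ≈ 0.0021515)
V² = (5/2324)² = 25/5400976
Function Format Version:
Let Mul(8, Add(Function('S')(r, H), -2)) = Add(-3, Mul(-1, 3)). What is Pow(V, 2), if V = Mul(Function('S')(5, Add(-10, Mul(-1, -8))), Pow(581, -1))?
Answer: Rational(25, 5400976) ≈ 4.6288e-6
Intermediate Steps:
Function('S')(r, H) = Rational(5, 4) (Function('S')(r, H) = Add(2, Mul(Rational(1, 8), Add(-3, Mul(-1, 3)))) = Add(2, Mul(Rational(1, 8), Add(-3, -3))) = Add(2, Mul(Rational(1, 8), -6)) = Add(2, Rational(-3, 4)) = Rational(5, 4))
V = Rational(5, 2324) (V = Mul(Rational(5, 4), Pow(581, -1)) = Mul(Rational(5, 4), Rational(1, 581)) = Rational(5, 2324) ≈ 0.0021515)
Pow(V, 2) = Pow(Rational(5, 2324), 2) = Rational(25, 5400976)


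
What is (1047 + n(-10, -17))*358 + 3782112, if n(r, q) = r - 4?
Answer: 4151926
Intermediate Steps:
n(r, q) = -4 + r
(1047 + n(-10, -17))*358 + 3782112 = (1047 + (-4 - 10))*358 + 3782112 = (1047 - 14)*358 + 3782112 = 1033*358 + 3782112 = 369814 + 3782112 = 4151926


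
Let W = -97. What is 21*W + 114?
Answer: -1923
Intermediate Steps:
21*W + 114 = 21*(-97) + 114 = -2037 + 114 = -1923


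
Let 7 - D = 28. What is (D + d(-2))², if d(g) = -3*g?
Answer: 225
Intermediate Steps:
D = -21 (D = 7 - 1*28 = 7 - 28 = -21)
(D + d(-2))² = (-21 - 3*(-2))² = (-21 + 6)² = (-15)² = 225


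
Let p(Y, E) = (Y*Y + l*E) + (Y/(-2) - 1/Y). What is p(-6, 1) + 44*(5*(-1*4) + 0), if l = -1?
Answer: -5051/6 ≈ -841.83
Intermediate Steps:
p(Y, E) = Y² - E - 1/Y - Y/2 (p(Y, E) = (Y*Y - E) + (Y/(-2) - 1/Y) = (Y² - E) + (Y*(-½) - 1/Y) = (Y² - E) + (-Y/2 - 1/Y) = (Y² - E) + (-1/Y - Y/2) = Y² - E - 1/Y - Y/2)
p(-6, 1) + 44*(5*(-1*4) + 0) = ((-6)² - 1*1 - 1/(-6) - ½*(-6)) + 44*(5*(-1*4) + 0) = (36 - 1 - 1*(-⅙) + 3) + 44*(5*(-4) + 0) = (36 - 1 + ⅙ + 3) + 44*(-20 + 0) = 229/6 + 44*(-20) = 229/6 - 880 = -5051/6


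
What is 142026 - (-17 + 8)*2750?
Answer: 166776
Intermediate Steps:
142026 - (-17 + 8)*2750 = 142026 - (-9)*2750 = 142026 - 1*(-24750) = 142026 + 24750 = 166776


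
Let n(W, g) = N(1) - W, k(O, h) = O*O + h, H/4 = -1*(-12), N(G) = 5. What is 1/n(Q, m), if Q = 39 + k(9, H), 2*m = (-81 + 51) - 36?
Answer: -1/163 ≈ -0.0061350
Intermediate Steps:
H = 48 (H = 4*(-1*(-12)) = 4*12 = 48)
k(O, h) = h + O² (k(O, h) = O² + h = h + O²)
m = -33 (m = ((-81 + 51) - 36)/2 = (-30 - 36)/2 = (½)*(-66) = -33)
Q = 168 (Q = 39 + (48 + 9²) = 39 + (48 + 81) = 39 + 129 = 168)
n(W, g) = 5 - W
1/n(Q, m) = 1/(5 - 1*168) = 1/(5 - 168) = 1/(-163) = -1/163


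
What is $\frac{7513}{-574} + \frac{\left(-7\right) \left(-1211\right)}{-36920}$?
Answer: $- \frac{141122879}{10596040} \approx -13.318$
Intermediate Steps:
$\frac{7513}{-574} + \frac{\left(-7\right) \left(-1211\right)}{-36920} = 7513 \left(- \frac{1}{574}\right) + 8477 \left(- \frac{1}{36920}\right) = - \frac{7513}{574} - \frac{8477}{36920} = - \frac{141122879}{10596040}$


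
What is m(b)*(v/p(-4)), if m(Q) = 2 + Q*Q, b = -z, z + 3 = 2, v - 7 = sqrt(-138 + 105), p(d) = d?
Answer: -21/4 - 3*I*sqrt(33)/4 ≈ -5.25 - 4.3084*I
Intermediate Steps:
v = 7 + I*sqrt(33) (v = 7 + sqrt(-138 + 105) = 7 + sqrt(-33) = 7 + I*sqrt(33) ≈ 7.0 + 5.7446*I)
z = -1 (z = -3 + 2 = -1)
b = 1 (b = -1*(-1) = 1)
m(Q) = 2 + Q**2
m(b)*(v/p(-4)) = (2 + 1**2)*((7 + I*sqrt(33))/(-4)) = (2 + 1)*((7 + I*sqrt(33))*(-1/4)) = 3*(-7/4 - I*sqrt(33)/4) = -21/4 - 3*I*sqrt(33)/4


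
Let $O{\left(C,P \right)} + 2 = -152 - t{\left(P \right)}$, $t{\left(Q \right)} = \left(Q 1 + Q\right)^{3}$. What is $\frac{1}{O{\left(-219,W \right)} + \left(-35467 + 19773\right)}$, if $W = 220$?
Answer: $- \frac{1}{85199848} \approx -1.1737 \cdot 10^{-8}$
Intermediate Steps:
$t{\left(Q \right)} = 8 Q^{3}$ ($t{\left(Q \right)} = \left(Q + Q\right)^{3} = \left(2 Q\right)^{3} = 8 Q^{3}$)
$O{\left(C,P \right)} = -154 - 8 P^{3}$ ($O{\left(C,P \right)} = -2 - \left(152 + 8 P^{3}\right) = -154 - 8 P^{3}$)
$\frac{1}{O{\left(-219,W \right)} + \left(-35467 + 19773\right)} = \frac{1}{\left(-154 - 8 \cdot 220^{3}\right) + \left(-35467 + 19773\right)} = \frac{1}{\left(-154 - 85184000\right) - 15694} = \frac{1}{-85184154 - 15694} = \frac{1}{-85199848} = - \frac{1}{85199848}$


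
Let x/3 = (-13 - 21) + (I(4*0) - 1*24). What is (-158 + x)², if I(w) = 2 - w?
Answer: 106276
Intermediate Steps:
x = -168 (x = 3*((-13 - 21) + ((2 - 4*0) - 1*24)) = 3*(-34 + ((2 - 1*0) - 24)) = 3*(-34 + ((2 + 0) - 24)) = 3*(-34 + (2 - 24)) = 3*(-34 - 22) = 3*(-56) = -168)
(-158 + x)² = (-158 - 168)² = (-326)² = 106276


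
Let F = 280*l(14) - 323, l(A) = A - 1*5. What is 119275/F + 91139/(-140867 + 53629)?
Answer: 785006159/14743222 ≈ 53.245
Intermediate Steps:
l(A) = -5 + A (l(A) = A - 5 = -5 + A)
F = 2197 (F = 280*(-5 + 14) - 323 = 280*9 - 323 = 2520 - 323 = 2197)
119275/F + 91139/(-140867 + 53629) = 119275/2197 + 91139/(-140867 + 53629) = 119275*(1/2197) + 91139/(-87238) = 9175/169 + 91139*(-1/87238) = 9175/169 - 91139/87238 = 785006159/14743222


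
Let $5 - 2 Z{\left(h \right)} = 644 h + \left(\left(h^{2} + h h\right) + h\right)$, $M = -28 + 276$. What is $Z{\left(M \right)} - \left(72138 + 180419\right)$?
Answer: $- \frac{788077}{2} \approx -3.9404 \cdot 10^{5}$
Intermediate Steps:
$M = 248$
$Z{\left(h \right)} = \frac{5}{2} - h^{2} - \frac{645 h}{2}$ ($Z{\left(h \right)} = \frac{5}{2} - \frac{644 h + \left(\left(h^{2} + h h\right) + h\right)}{2} = \frac{5}{2} - \frac{644 h + \left(\left(h^{2} + h^{2}\right) + h\right)}{2} = \frac{5}{2} - \frac{644 h + \left(2 h^{2} + h\right)}{2} = \frac{5}{2} - \frac{644 h + \left(h + 2 h^{2}\right)}{2} = \frac{5}{2} - \frac{2 h^{2} + 645 h}{2} = \frac{5}{2} - \left(h^{2} + \frac{645 h}{2}\right) = \frac{5}{2} - h^{2} - \frac{645 h}{2}$)
$Z{\left(M \right)} - \left(72138 + 180419\right) = \left(\frac{5}{2} - 248^{2} - 79980\right) - \left(72138 + 180419\right) = \left(\frac{5}{2} - 61504 - 79980\right) - 252557 = - \frac{282963}{2} - 252557 = - \frac{788077}{2}$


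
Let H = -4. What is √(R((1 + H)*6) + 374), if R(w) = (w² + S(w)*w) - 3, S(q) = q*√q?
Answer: √(695 + 972*I*√2) ≈ 33.431 + 20.559*I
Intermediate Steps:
S(q) = q^(3/2)
R(w) = -3 + w² + w^(5/2) (R(w) = (w² + w^(3/2)*w) - 3 = (w² + w^(5/2)) - 3 = -3 + w² + w^(5/2))
√(R((1 + H)*6) + 374) = √((-3 + ((1 - 4)*6)² + ((1 - 4)*6)^(5/2)) + 374) = √((-3 + (-3*6)² + (-3*6)^(5/2)) + 374) = √((-3 + (-18)² + (-18)^(5/2)) + 374) = √((-3 + 324 + 972*I*√2) + 374) = √((321 + 972*I*√2) + 374) = √(695 + 972*I*√2)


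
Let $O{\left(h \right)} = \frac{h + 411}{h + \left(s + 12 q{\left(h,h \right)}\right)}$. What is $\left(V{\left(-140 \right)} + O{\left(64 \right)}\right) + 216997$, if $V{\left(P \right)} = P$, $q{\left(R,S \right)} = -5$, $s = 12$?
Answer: $\frac{3470187}{16} \approx 2.1689 \cdot 10^{5}$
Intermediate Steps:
$O{\left(h \right)} = \frac{411 + h}{-48 + h}$ ($O{\left(h \right)} = \frac{h + 411}{h + \left(12 + 12 \left(-5\right)\right)} = \frac{411 + h}{h + \left(12 - 60\right)} = \frac{411 + h}{h - 48} = \frac{411 + h}{-48 + h}$)
$\left(V{\left(-140 \right)} + O{\left(64 \right)}\right) + 216997 = \left(-140 + \frac{411 + 64}{-48 + 64}\right) + 216997 = \left(-140 + \frac{1}{16} \cdot 475\right) + 216997 = \left(-140 + \frac{475}{16}\right) + 216997 = - \frac{1765}{16} + 216997 = \frac{3470187}{16}$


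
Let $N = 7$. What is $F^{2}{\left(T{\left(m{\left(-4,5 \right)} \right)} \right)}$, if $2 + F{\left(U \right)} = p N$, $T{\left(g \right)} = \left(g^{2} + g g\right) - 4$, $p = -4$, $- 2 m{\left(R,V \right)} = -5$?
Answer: $900$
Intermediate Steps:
$m{\left(R,V \right)} = \frac{5}{2}$ ($m{\left(R,V \right)} = \left(- \frac{1}{2}\right) \left(-5\right) = \frac{5}{2}$)
$T{\left(g \right)} = -4 + 2 g^{2}$ ($T{\left(g \right)} = \left(g^{2} + g^{2}\right) - 4 = 2 g^{2} - 4 = -4 + 2 g^{2}$)
$F{\left(U \right)} = -30$ ($F{\left(U \right)} = -2 - 28 = -30$)
$F^{2}{\left(T{\left(m{\left(-4,5 \right)} \right)} \right)} = \left(-30\right)^{2} = 900$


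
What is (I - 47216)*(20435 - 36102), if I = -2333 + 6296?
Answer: 677644751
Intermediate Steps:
I = 3963
(I - 47216)*(20435 - 36102) = (3963 - 47216)*(20435 - 36102) = -43253*(-15667) = 677644751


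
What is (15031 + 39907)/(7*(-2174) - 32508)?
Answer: -27469/23863 ≈ -1.1511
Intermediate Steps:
(15031 + 39907)/(7*(-2174) - 32508) = 54938/(-15218 - 32508) = 54938/(-47726) = 54938*(-1/47726) = -27469/23863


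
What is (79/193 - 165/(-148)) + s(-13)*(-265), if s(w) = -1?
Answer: 7612997/28564 ≈ 266.52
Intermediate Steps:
(79/193 - 165/(-148)) + s(-13)*(-265) = (79/193 - 165/(-148)) - 1*(-265) = (79*(1/193) - 165*(-1/148)) + 265 = (79/193 + 165/148) + 265 = 43537/28564 + 265 = 7612997/28564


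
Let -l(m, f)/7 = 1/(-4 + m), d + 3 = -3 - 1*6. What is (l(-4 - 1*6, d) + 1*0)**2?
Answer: 1/4 ≈ 0.25000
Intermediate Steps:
d = -12 (d = -3 + (-3 - 1*6) = -3 + (-3 - 6) = -3 - 9 = -12)
l(m, f) = -7/(-4 + m)
(l(-4 - 1*6, d) + 1*0)**2 = (-7/(-4 + (-4 - 1*6)) + 1*0)**2 = (-7/(-4 + (-4 - 6)) + 0)**2 = (-7/(-4 - 10) + 0)**2 = (-7/(-14) + 0)**2 = (-7*(-1/14) + 0)**2 = (1/2 + 0)**2 = (1/2)**2 = 1/4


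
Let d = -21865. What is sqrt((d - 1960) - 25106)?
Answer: I*sqrt(48931) ≈ 221.2*I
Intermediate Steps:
sqrt((d - 1960) - 25106) = sqrt((-21865 - 1960) - 25106) = sqrt(-23825 - 25106) = sqrt(-48931) = I*sqrt(48931)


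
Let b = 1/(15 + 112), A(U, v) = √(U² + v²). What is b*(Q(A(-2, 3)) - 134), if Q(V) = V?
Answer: -134/127 + √13/127 ≈ -1.0267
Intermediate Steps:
b = 1/127 ≈ 0.0078740
b*(Q(A(-2, 3)) - 134) = (√((-2)² + 3²) - 134)/127 = (√(4 + 9) - 134)/127 = (√13 - 134)/127 = (-134 + √13)/127 = -134/127 + √13/127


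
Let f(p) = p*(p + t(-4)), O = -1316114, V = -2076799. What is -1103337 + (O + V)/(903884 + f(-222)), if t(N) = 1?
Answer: -1051423973715/952946 ≈ -1.1033e+6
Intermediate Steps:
f(p) = p*(1 + p) (f(p) = p*(p + 1) = p*(1 + p))
-1103337 + (O + V)/(903884 + f(-222)) = -1103337 + (-1316114 - 2076799)/(903884 - 222*(1 - 222)) = -1103337 - 3392913/(903884 - 222*(-221)) = -1103337 - 3392913/(903884 + 49062) = -1103337 - 3392913/952946 = -1051423973715/952946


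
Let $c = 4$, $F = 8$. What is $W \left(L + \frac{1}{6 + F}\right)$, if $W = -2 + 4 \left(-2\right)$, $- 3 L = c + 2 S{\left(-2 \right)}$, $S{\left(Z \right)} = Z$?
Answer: $- \frac{5}{7} \approx -0.71429$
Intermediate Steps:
$L = 0$ ($L = - \frac{4 + 2 \left(-2\right)}{3} = - \frac{4 - 4}{3} = \left(- \frac{1}{3}\right) 0 = 0$)
$W = -10$ ($W = -2 - 8 = -10$)
$W \left(L + \frac{1}{6 + F}\right) = - 10 \left(0 + \frac{1}{6 + 8}\right) = - 10 \left(0 + \frac{1}{14}\right) = \left(-10\right) \frac{1}{14} = - \frac{5}{7}$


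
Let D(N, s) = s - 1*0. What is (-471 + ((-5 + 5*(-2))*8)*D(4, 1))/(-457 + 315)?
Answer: 591/142 ≈ 4.1620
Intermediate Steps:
D(N, s) = s (D(N, s) = s + 0 = s)
(-471 + ((-5 + 5*(-2))*8)*D(4, 1))/(-457 + 315) = (-471 + ((-5 + 5*(-2))*8)*1)/(-457 + 315) = (-471 + ((-5 - 10)*8)*1)/(-142) = (-471 - 15*8*1)*(-1/142) = (-471 - 120*1)*(-1/142) = (-471 - 120)*(-1/142) = -591*(-1/142) = 591/142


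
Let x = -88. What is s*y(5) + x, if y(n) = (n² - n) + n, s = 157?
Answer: 3837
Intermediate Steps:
y(n) = n²
s*y(5) + x = 157*5² - 88 = 157*25 - 88 = 3925 - 88 = 3837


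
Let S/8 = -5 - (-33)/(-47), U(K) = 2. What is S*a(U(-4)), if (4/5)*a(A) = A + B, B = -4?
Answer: 5360/47 ≈ 114.04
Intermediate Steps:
a(A) = -5 + 5*A/4 (a(A) = 5*(A - 4)/4 = 5*(-4 + A)/4 = -5 + 5*A/4)
S = -2144/47 (S = 8*(-5 - (-33)/(-47)) = 8*(-5 - (-33)*(-1)/47) = 8*(-5 - 1*33/47) = 8*(-5 - 33/47) = 8*(-268/47) = -2144/47 ≈ -45.617)
S*a(U(-4)) = -2144*(-5 + (5/4)*2)/47 = -2144*(-5 + 5/2)/47 = -2144/47*(-5/2) = 5360/47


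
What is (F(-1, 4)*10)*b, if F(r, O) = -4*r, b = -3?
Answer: -120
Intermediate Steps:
(F(-1, 4)*10)*b = (-4*(-1)*10)*(-3) = (4*10)*(-3) = 40*(-3) = -120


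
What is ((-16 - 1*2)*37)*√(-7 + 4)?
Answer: -666*I*√3 ≈ -1153.5*I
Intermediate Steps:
((-16 - 1*2)*37)*√(-7 + 4) = ((-16 - 2)*37)*√(-3) = (-18*37)*(I*√3) = -666*I*√3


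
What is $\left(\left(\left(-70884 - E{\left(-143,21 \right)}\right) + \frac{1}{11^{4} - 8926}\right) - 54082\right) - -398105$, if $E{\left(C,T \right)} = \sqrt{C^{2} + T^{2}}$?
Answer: $\frac{1560989386}{5715} - \sqrt{20890} \approx 2.7299 \cdot 10^{5}$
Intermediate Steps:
$\left(\left(\left(-70884 - E{\left(-143,21 \right)}\right) + \frac{1}{11^{4} - 8926}\right) - 54082\right) - -398105 = \left(\left(\left(-70884 - \sqrt{\left(-143\right)^{2} + 21^{2}}\right) + \frac{1}{11^{4} - 8926}\right) - 54082\right) - -398105 = \left(\left(\left(-70884 - \sqrt{20449 + 441}\right) + \frac{1}{14641 - 8926}\right) - 54082\right) + 398105 = \left(\left(\left(-70884 - \sqrt{20890}\right) + \frac{1}{5715}\right) - 54082\right) + 398105 = \left(\left(- \frac{405102059}{5715} - \sqrt{20890}\right) - 54082\right) + 398105 = \left(- \frac{714180689}{5715} - \sqrt{20890}\right) + 398105 = \frac{1560989386}{5715} - \sqrt{20890}$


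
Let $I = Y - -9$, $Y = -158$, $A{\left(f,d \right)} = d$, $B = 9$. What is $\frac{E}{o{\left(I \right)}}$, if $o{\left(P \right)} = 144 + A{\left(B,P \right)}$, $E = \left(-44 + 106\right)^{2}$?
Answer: $- \frac{3844}{5} \approx -768.8$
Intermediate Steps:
$I = -149$ ($I = -158 - -9 = -158 + 9 = -149$)
$E = 3844$ ($E = 62^{2} = 3844$)
$o{\left(P \right)} = 144 + P$
$\frac{E}{o{\left(I \right)}} = \frac{3844}{144 - 149} = \frac{3844}{-5} = 3844 \left(- \frac{1}{5}\right) = - \frac{3844}{5}$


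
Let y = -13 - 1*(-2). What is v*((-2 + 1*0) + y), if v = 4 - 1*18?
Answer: 182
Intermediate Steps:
y = -11 (y = -13 + 2 = -11)
v = -14 (v = 4 - 18 = -14)
v*((-2 + 1*0) + y) = -14*((-2 + 1*0) - 11) = -14*((-2 + 0) - 11) = -14*(-2 - 11) = -14*(-13) = 182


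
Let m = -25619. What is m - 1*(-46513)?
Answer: 20894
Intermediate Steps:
m - 1*(-46513) = -25619 - 1*(-46513) = -25619 + 46513 = 20894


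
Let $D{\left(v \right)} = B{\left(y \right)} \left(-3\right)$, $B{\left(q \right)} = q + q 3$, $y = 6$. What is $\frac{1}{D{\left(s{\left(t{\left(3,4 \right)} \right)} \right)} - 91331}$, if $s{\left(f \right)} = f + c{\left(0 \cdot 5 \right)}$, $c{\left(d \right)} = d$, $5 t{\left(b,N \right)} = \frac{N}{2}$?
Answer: $- \frac{1}{91403} \approx -1.0941 \cdot 10^{-5}$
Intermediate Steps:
$t{\left(b,N \right)} = \frac{N}{10}$ ($t{\left(b,N \right)} = \frac{N \frac{1}{2}}{5} = \frac{\frac{1}{2} N}{5} = \frac{N}{10}$)
$B{\left(q \right)} = 4 q$ ($B{\left(q \right)} = q + 3 q = 4 q$)
$s{\left(f \right)} = f$ ($s{\left(f \right)} = f + 0 \cdot 5 = f + 0 = f$)
$D{\left(v \right)} = -72$ ($D{\left(v \right)} = 4 \cdot 6 \left(-3\right) = 24 \left(-3\right) = -72$)
$\frac{1}{D{\left(s{\left(t{\left(3,4 \right)} \right)} \right)} - 91331} = \frac{1}{-72 - 91331} = \frac{1}{-91403} = - \frac{1}{91403}$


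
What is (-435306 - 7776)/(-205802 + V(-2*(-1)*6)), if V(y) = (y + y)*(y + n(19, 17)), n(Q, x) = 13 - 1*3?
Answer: 221541/102637 ≈ 2.1585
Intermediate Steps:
n(Q, x) = 10 (n(Q, x) = 13 - 3 = 10)
V(y) = 2*y*(10 + y) (V(y) = (y + y)*(y + 10) = (2*y)*(10 + y) = 2*y*(10 + y))
(-435306 - 7776)/(-205802 + V(-2*(-1)*6)) = (-435306 - 7776)/(-205802 + 2*(-2*(-1)*6)*(10 - 2*(-1)*6)) = -443082/(-205802 + 2*(2*6)*(10 + 2*6)) = -443082/(-205802 + 2*12*(10 + 12)) = -443082/(-205802 + 2*12*22) = -443082/(-205802 + 528) = -443082/(-205274) = -443082*(-1/205274) = 221541/102637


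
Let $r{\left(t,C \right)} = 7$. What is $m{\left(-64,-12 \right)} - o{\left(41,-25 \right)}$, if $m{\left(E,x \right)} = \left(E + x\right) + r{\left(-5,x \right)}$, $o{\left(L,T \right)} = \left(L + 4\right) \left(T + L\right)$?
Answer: $-789$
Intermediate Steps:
$o{\left(L,T \right)} = \left(4 + L\right) \left(L + T\right)$
$m{\left(E,x \right)} = 7 + E + x$ ($m{\left(E,x \right)} = \left(E + x\right) + 7 = 7 + E + x$)
$m{\left(-64,-12 \right)} - o{\left(41,-25 \right)} = \left(7 - 64 - 12\right) - \left(41^{2} + 4 \cdot 41 + 4 \left(-25\right) + 41 \left(-25\right)\right) = -69 - \left(1681 + 164 - 100 - 1025\right) = -69 - 720 = -789$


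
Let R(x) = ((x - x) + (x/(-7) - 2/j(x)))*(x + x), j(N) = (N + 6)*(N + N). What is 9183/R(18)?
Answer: -771372/7783 ≈ -99.110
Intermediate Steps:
j(N) = 2*N*(6 + N) (j(N) = (6 + N)*(2*N) = 2*N*(6 + N))
R(x) = 2*x*(-x/7 - 1/(x*(6 + x))) (R(x) = ((x - x) + (x/(-7) - 2*1/(2*x*(6 + x))))*(x + x) = (0 + (x*(-⅐) - 1/(x*(6 + x))))*(2*x) = (0 + (-x/7 - 1/(x*(6 + x))))*(2*x) = (-x/7 - 1/(x*(6 + x)))*(2*x) = 2*x*(-x/7 - 1/(x*(6 + x))))
9183/R(18) = 9183/((2*(-7 + 18²*(-6 - 1*18))/(7*(6 + 18)))) = 9183/(((2/7)*(-7 + 324*(-6 - 18))/24)) = 9183/(((2/7)*(1/24)*(-7 + 324*(-24)))) = 9183/(((2/7)*(1/24)*(-7 - 7776))) = 9183/(((2/7)*(1/24)*(-7783))) = 9183/(-7783/84) = 9183*(-84/7783) = -771372/7783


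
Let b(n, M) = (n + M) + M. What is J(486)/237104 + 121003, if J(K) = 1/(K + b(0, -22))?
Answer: 12681110527905/104799968 ≈ 1.2100e+5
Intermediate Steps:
b(n, M) = n + 2*M (b(n, M) = (M + n) + M = n + 2*M)
J(K) = 1/(-44 + K) (J(K) = 1/(K + (0 + 2*(-22))) = 1/(K + (0 - 44)) = 1/(K - 44) = 1/(-44 + K))
J(486)/237104 + 121003 = 1/((-44 + 486)*237104) + 121003 = (1/237104)/442 + 121003 = (1/442)*(1/237104) + 121003 = 1/104799968 + 121003 = 12681110527905/104799968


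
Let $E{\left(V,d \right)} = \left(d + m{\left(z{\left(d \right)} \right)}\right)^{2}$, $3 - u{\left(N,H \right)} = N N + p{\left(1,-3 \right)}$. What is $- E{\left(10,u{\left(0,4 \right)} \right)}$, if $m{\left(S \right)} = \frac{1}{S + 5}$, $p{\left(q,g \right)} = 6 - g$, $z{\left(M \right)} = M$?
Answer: $-49$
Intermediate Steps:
$m{\left(S \right)} = \frac{1}{5 + S}$
$u{\left(N,H \right)} = -6 - N^{2}$ ($u{\left(N,H \right)} = 3 - \left(N N + \left(6 - -3\right)\right) = 3 - \left(N^{2} + \left(6 + 3\right)\right) = 3 - \left(N^{2} + 9\right) = 3 - \left(9 + N^{2}\right) = -6 - N^{2}$)
$E{\left(V,d \right)} = \left(d + \frac{1}{5 + d}\right)^{2}$
$- E{\left(10,u{\left(0,4 \right)} \right)} = - \left(\left(-6 - 0^{2}\right) + \frac{1}{5 - 6}\right)^{2} = - \left(\left(-6 - 0\right) + \frac{1}{5 - 6}\right)^{2} = - \left(\left(-6 + 0\right) + \frac{1}{5 + \left(-6 + 0\right)}\right)^{2} = - \left(-6 + \frac{1}{5 - 6}\right)^{2} = - \left(-6 + \frac{1}{-1}\right)^{2} = - \left(-6 - 1\right)^{2} = - \left(-7\right)^{2} = \left(-1\right) 49 = -49$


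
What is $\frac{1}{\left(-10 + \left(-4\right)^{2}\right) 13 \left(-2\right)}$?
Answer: $- \frac{1}{156} \approx -0.0064103$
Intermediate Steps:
$\frac{1}{\left(-10 + \left(-4\right)^{2}\right) 13 \left(-2\right)} = \frac{1}{\left(-10 + 16\right) 13 \left(-2\right)} = \frac{1}{6 \cdot 13 \left(-2\right)} = \frac{1}{78 \left(-2\right)} = \frac{1}{-156} = - \frac{1}{156}$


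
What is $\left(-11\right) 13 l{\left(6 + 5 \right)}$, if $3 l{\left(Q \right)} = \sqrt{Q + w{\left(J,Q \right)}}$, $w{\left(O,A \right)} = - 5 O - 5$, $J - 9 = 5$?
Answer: $- \frac{1144 i}{3} \approx - 381.33 i$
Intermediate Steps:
$J = 14$ ($J = 9 + 5 = 14$)
$w{\left(O,A \right)} = -5 - 5 O$
$l{\left(Q \right)} = \frac{\sqrt{-75 + Q}}{3}$ ($l{\left(Q \right)} = \frac{\sqrt{Q - 75}}{3} = \frac{\sqrt{-75 + Q}}{3}$)
$\left(-11\right) 13 l{\left(6 + 5 \right)} = \left(-11\right) 13 \frac{\sqrt{-75 + \left(6 + 5\right)}}{3} = - 143 \frac{\sqrt{-75 + 11}}{3} = - 143 \frac{\sqrt{-64}}{3} = - 143 \frac{8 i}{3} = - \frac{1144 i}{3}$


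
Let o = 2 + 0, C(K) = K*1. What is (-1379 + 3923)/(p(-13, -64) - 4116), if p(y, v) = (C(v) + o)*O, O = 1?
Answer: -1272/2089 ≈ -0.60890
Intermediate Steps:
C(K) = K
o = 2
p(y, v) = 2 + v (p(y, v) = (v + 2)*1 = (2 + v)*1 = 2 + v)
(-1379 + 3923)/(p(-13, -64) - 4116) = (-1379 + 3923)/((2 - 64) - 4116) = 2544/(-62 - 4116) = 2544/(-4178) = 2544*(-1/4178) = -1272/2089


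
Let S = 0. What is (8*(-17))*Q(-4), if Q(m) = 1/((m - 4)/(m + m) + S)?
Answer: -136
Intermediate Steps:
Q(m) = 2*m/(-4 + m) (Q(m) = 1/((m - 4)/(m + m) + 0) = 1/((-4 + m)/((2*m)) + 0) = 1/((-4 + m)*(1/(2*m)) + 0) = 1/((-4 + m)/(2*m) + 0) = 1/((-4 + m)/(2*m)) = 2*m/(-4 + m))
(8*(-17))*Q(-4) = (8*(-17))*(2*(-4)/(-4 - 4)) = -272*(-4)/(-8) = -272*(-4)*(-1)/8 = -136*1 = -136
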